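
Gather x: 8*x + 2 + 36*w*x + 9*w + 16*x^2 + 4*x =9*w + 16*x^2 + x*(36*w + 12) + 2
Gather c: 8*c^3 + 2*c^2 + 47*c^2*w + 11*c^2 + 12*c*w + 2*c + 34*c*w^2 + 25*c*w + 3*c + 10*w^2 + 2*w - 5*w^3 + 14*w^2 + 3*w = 8*c^3 + c^2*(47*w + 13) + c*(34*w^2 + 37*w + 5) - 5*w^3 + 24*w^2 + 5*w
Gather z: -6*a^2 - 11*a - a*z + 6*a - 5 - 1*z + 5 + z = -6*a^2 - a*z - 5*a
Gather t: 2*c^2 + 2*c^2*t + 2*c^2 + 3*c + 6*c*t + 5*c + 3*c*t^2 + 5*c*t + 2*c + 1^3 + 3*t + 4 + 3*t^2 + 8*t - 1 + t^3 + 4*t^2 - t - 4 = 4*c^2 + 10*c + t^3 + t^2*(3*c + 7) + t*(2*c^2 + 11*c + 10)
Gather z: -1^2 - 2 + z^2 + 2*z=z^2 + 2*z - 3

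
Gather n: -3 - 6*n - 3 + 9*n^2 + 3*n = 9*n^2 - 3*n - 6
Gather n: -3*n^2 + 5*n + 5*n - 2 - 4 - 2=-3*n^2 + 10*n - 8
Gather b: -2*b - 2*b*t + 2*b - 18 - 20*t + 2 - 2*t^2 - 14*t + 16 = -2*b*t - 2*t^2 - 34*t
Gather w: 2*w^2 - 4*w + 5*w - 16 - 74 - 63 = 2*w^2 + w - 153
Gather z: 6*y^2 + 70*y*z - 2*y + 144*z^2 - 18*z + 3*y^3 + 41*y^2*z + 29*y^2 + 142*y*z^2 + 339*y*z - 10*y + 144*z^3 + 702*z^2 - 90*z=3*y^3 + 35*y^2 - 12*y + 144*z^3 + z^2*(142*y + 846) + z*(41*y^2 + 409*y - 108)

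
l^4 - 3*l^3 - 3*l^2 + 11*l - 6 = (l - 3)*(l - 1)^2*(l + 2)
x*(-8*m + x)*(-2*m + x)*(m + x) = 16*m^3*x + 6*m^2*x^2 - 9*m*x^3 + x^4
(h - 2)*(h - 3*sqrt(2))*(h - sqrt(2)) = h^3 - 4*sqrt(2)*h^2 - 2*h^2 + 6*h + 8*sqrt(2)*h - 12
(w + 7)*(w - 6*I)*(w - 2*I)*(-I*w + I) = -I*w^4 - 8*w^3 - 6*I*w^3 - 48*w^2 + 19*I*w^2 + 56*w + 72*I*w - 84*I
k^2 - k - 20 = (k - 5)*(k + 4)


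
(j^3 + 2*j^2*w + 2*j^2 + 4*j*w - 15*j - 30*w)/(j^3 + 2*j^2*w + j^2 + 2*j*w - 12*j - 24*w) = (j + 5)/(j + 4)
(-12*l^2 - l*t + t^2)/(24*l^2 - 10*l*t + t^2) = (3*l + t)/(-6*l + t)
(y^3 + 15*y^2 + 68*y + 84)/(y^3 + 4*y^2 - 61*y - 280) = (y^2 + 8*y + 12)/(y^2 - 3*y - 40)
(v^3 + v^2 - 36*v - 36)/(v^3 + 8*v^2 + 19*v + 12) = (v^2 - 36)/(v^2 + 7*v + 12)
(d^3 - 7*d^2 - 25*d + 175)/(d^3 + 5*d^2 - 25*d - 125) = (d - 7)/(d + 5)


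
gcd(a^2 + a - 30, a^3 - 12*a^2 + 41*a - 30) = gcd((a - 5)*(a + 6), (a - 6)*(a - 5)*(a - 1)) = a - 5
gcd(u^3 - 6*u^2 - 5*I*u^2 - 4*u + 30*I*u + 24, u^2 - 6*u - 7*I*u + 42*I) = u - 6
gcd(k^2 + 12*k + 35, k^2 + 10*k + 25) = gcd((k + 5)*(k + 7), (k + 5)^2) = k + 5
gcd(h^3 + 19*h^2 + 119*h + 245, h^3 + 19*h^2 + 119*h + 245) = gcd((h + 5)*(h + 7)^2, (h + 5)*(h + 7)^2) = h^3 + 19*h^2 + 119*h + 245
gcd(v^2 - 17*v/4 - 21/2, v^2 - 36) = v - 6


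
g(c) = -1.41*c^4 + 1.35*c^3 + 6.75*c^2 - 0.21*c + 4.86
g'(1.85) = 2.92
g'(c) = -5.64*c^3 + 4.05*c^2 + 13.5*c - 0.21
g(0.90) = 10.20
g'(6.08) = -1036.04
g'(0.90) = 11.11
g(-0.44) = 6.09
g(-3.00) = -84.42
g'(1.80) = 4.32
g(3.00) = -12.78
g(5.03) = -556.20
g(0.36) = 5.70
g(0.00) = 4.86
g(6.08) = -1370.26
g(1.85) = 19.61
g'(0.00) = -0.21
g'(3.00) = -75.54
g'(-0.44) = -4.89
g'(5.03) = -547.60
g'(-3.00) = 148.02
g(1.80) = 19.42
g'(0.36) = 4.91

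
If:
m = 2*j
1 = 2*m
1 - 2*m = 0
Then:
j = 1/4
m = 1/2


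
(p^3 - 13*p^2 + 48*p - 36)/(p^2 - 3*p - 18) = (p^2 - 7*p + 6)/(p + 3)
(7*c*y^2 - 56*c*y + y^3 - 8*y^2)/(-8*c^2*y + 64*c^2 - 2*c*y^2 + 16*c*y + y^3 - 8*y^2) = y*(7*c + y)/(-8*c^2 - 2*c*y + y^2)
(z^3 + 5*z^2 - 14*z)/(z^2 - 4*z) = (z^2 + 5*z - 14)/(z - 4)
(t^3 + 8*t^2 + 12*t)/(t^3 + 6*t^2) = (t + 2)/t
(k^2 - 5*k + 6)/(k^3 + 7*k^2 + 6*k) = (k^2 - 5*k + 6)/(k*(k^2 + 7*k + 6))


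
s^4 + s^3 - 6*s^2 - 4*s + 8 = (s - 2)*(s - 1)*(s + 2)^2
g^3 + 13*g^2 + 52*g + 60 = (g + 2)*(g + 5)*(g + 6)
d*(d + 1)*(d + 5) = d^3 + 6*d^2 + 5*d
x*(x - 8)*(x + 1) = x^3 - 7*x^2 - 8*x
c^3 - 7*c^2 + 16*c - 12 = (c - 3)*(c - 2)^2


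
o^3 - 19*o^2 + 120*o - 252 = (o - 7)*(o - 6)^2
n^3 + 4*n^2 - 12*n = n*(n - 2)*(n + 6)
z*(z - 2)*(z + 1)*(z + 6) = z^4 + 5*z^3 - 8*z^2 - 12*z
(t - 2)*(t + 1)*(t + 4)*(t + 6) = t^4 + 9*t^3 + 12*t^2 - 44*t - 48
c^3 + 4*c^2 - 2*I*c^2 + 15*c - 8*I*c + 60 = (c + 4)*(c - 5*I)*(c + 3*I)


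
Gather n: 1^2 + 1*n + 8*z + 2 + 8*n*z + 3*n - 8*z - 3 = n*(8*z + 4)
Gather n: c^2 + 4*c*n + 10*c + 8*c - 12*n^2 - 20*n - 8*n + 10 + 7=c^2 + 18*c - 12*n^2 + n*(4*c - 28) + 17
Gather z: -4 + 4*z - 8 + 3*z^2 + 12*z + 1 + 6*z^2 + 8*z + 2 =9*z^2 + 24*z - 9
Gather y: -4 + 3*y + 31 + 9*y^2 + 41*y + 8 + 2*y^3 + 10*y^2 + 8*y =2*y^3 + 19*y^2 + 52*y + 35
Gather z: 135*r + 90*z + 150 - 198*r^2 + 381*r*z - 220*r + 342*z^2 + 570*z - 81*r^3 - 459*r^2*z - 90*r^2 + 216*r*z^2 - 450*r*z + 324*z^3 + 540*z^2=-81*r^3 - 288*r^2 - 85*r + 324*z^3 + z^2*(216*r + 882) + z*(-459*r^2 - 69*r + 660) + 150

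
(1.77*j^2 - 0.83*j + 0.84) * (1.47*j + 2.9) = 2.6019*j^3 + 3.9129*j^2 - 1.1722*j + 2.436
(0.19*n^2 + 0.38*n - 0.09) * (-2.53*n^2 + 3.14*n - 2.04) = -0.4807*n^4 - 0.3648*n^3 + 1.0333*n^2 - 1.0578*n + 0.1836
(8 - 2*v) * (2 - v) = 2*v^2 - 12*v + 16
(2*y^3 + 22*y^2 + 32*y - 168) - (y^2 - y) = 2*y^3 + 21*y^2 + 33*y - 168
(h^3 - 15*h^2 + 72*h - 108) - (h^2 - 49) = h^3 - 16*h^2 + 72*h - 59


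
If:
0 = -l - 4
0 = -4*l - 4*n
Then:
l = -4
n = 4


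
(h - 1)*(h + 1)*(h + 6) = h^3 + 6*h^2 - h - 6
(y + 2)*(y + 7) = y^2 + 9*y + 14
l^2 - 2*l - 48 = (l - 8)*(l + 6)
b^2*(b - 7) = b^3 - 7*b^2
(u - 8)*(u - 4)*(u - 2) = u^3 - 14*u^2 + 56*u - 64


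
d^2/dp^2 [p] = 0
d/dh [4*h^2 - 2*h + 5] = 8*h - 2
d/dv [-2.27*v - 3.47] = -2.27000000000000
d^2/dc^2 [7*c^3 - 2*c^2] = 42*c - 4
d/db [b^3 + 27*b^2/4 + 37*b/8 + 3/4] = 3*b^2 + 27*b/2 + 37/8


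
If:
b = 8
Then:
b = 8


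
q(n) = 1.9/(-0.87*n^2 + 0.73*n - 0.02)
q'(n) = 1.9*(1.74*n - 0.73)/(-0.87*n^2 + 0.73*n - 0.02)^2 = (3.306*n - 1.387)/(0.87*n^2 - 0.73*n + 0.02)^2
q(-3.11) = -0.18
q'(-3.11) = -0.10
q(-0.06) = -28.39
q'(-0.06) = -353.88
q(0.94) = -18.53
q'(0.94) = 163.67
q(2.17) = -0.75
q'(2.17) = 0.90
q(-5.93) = -0.05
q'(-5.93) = -0.02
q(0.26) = 17.12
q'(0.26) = -42.82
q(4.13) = -0.16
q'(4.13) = 0.09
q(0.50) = 14.90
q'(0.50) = 16.36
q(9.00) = -0.03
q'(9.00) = 0.01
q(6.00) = -0.07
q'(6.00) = 0.03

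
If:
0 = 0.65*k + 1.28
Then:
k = -1.97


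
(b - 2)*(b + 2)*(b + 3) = b^3 + 3*b^2 - 4*b - 12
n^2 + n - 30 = (n - 5)*(n + 6)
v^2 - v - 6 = (v - 3)*(v + 2)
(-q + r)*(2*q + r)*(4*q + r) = -8*q^3 + 2*q^2*r + 5*q*r^2 + r^3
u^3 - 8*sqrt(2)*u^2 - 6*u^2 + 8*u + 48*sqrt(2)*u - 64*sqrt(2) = (u - 4)*(u - 2)*(u - 8*sqrt(2))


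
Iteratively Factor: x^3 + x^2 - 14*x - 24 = (x + 3)*(x^2 - 2*x - 8) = (x - 4)*(x + 3)*(x + 2)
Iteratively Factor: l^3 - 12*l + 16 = (l + 4)*(l^2 - 4*l + 4) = (l - 2)*(l + 4)*(l - 2)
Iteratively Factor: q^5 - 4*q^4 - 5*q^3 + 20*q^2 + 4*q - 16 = (q - 2)*(q^4 - 2*q^3 - 9*q^2 + 2*q + 8) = (q - 2)*(q - 1)*(q^3 - q^2 - 10*q - 8) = (q - 2)*(q - 1)*(q + 2)*(q^2 - 3*q - 4) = (q - 2)*(q - 1)*(q + 1)*(q + 2)*(q - 4)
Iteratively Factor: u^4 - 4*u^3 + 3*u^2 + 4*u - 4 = (u - 2)*(u^3 - 2*u^2 - u + 2) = (u - 2)^2*(u^2 - 1) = (u - 2)^2*(u + 1)*(u - 1)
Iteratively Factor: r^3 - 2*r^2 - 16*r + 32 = (r + 4)*(r^2 - 6*r + 8) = (r - 4)*(r + 4)*(r - 2)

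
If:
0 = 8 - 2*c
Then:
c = 4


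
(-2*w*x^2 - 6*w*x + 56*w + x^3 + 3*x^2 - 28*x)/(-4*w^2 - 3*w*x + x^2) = (2*w*x^2 + 6*w*x - 56*w - x^3 - 3*x^2 + 28*x)/(4*w^2 + 3*w*x - x^2)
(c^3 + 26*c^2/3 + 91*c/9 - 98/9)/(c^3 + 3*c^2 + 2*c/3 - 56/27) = 3*(c + 7)/(3*c + 4)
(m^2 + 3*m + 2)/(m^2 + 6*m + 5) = (m + 2)/(m + 5)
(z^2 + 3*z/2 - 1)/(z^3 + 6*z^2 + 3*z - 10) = (z - 1/2)/(z^2 + 4*z - 5)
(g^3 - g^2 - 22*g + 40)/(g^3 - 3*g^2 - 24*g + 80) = (g - 2)/(g - 4)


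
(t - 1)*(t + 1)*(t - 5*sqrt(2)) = t^3 - 5*sqrt(2)*t^2 - t + 5*sqrt(2)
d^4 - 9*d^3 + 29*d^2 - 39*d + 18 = (d - 3)^2*(d - 2)*(d - 1)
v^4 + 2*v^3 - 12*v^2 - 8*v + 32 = (v - 2)^2*(v + 2)*(v + 4)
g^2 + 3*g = g*(g + 3)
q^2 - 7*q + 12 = (q - 4)*(q - 3)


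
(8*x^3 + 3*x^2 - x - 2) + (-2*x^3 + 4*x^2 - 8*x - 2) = 6*x^3 + 7*x^2 - 9*x - 4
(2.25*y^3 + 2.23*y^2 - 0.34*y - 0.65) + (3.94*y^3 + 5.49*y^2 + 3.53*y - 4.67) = 6.19*y^3 + 7.72*y^2 + 3.19*y - 5.32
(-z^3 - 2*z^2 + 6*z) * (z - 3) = -z^4 + z^3 + 12*z^2 - 18*z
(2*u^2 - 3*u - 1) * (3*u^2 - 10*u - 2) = 6*u^4 - 29*u^3 + 23*u^2 + 16*u + 2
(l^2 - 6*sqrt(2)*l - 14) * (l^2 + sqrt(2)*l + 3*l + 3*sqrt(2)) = l^4 - 5*sqrt(2)*l^3 + 3*l^3 - 26*l^2 - 15*sqrt(2)*l^2 - 78*l - 14*sqrt(2)*l - 42*sqrt(2)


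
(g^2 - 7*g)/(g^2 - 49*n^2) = g*(g - 7)/(g^2 - 49*n^2)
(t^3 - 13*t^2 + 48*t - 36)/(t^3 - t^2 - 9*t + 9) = (t^2 - 12*t + 36)/(t^2 - 9)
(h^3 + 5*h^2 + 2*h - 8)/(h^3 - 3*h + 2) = (h + 4)/(h - 1)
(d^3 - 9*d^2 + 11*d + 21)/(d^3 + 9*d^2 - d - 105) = (d^2 - 6*d - 7)/(d^2 + 12*d + 35)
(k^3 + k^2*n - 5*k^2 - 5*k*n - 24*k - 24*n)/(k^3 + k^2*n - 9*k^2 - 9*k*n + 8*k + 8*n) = (k + 3)/(k - 1)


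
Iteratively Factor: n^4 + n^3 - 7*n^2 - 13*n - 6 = (n + 2)*(n^3 - n^2 - 5*n - 3) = (n + 1)*(n + 2)*(n^2 - 2*n - 3) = (n + 1)^2*(n + 2)*(n - 3)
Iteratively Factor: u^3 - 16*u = (u - 4)*(u^2 + 4*u) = (u - 4)*(u + 4)*(u)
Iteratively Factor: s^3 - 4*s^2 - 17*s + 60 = (s - 3)*(s^2 - s - 20) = (s - 5)*(s - 3)*(s + 4)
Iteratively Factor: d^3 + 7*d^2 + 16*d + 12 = (d + 2)*(d^2 + 5*d + 6) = (d + 2)^2*(d + 3)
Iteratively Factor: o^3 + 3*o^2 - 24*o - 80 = (o - 5)*(o^2 + 8*o + 16) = (o - 5)*(o + 4)*(o + 4)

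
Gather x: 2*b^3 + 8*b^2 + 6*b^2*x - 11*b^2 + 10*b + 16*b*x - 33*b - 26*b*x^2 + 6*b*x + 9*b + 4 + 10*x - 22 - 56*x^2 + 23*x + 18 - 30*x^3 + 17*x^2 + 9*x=2*b^3 - 3*b^2 - 14*b - 30*x^3 + x^2*(-26*b - 39) + x*(6*b^2 + 22*b + 42)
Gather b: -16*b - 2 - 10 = -16*b - 12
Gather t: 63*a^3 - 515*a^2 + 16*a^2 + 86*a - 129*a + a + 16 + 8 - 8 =63*a^3 - 499*a^2 - 42*a + 16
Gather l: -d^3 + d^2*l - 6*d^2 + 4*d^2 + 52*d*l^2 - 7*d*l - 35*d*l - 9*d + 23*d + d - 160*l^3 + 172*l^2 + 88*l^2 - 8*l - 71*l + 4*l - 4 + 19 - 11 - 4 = -d^3 - 2*d^2 + 15*d - 160*l^3 + l^2*(52*d + 260) + l*(d^2 - 42*d - 75)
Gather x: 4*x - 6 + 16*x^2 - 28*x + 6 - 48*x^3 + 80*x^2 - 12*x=-48*x^3 + 96*x^2 - 36*x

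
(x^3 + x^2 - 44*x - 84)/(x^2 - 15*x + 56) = (x^2 + 8*x + 12)/(x - 8)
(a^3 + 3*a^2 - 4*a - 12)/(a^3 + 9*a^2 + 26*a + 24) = (a - 2)/(a + 4)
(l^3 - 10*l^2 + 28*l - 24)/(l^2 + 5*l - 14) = (l^2 - 8*l + 12)/(l + 7)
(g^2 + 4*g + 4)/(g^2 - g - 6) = (g + 2)/(g - 3)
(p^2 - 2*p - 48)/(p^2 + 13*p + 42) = (p - 8)/(p + 7)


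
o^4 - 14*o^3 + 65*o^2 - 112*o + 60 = (o - 6)*(o - 5)*(o - 2)*(o - 1)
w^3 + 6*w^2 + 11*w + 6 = (w + 1)*(w + 2)*(w + 3)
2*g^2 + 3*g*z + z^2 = (g + z)*(2*g + z)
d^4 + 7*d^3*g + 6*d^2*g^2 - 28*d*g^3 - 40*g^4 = (d - 2*g)*(d + 2*g)^2*(d + 5*g)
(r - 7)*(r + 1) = r^2 - 6*r - 7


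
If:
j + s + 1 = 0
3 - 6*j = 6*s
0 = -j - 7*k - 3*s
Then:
No Solution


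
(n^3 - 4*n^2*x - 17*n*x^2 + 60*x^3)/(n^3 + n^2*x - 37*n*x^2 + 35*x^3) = (-n^2 - n*x + 12*x^2)/(-n^2 - 6*n*x + 7*x^2)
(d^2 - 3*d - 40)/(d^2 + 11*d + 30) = (d - 8)/(d + 6)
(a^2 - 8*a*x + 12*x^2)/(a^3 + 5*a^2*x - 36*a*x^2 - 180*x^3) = (a - 2*x)/(a^2 + 11*a*x + 30*x^2)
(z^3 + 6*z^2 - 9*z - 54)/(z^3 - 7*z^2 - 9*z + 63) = (z + 6)/(z - 7)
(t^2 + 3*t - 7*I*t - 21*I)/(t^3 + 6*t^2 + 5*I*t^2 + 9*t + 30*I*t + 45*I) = (t - 7*I)/(t^2 + t*(3 + 5*I) + 15*I)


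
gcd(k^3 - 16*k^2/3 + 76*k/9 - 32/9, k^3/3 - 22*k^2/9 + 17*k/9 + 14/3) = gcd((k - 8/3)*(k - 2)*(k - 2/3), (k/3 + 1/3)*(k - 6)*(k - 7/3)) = 1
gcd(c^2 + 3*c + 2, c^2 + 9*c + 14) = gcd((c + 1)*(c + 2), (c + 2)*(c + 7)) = c + 2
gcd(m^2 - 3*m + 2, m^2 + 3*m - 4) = m - 1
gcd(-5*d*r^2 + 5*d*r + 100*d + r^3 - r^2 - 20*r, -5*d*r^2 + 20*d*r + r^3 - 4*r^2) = -5*d + r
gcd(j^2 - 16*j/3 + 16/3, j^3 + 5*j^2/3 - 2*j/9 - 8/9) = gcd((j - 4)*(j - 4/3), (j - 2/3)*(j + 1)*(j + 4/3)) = 1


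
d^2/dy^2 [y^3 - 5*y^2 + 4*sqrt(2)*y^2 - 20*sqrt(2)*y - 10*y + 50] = 6*y - 10 + 8*sqrt(2)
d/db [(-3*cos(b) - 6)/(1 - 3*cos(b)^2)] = 3*(-3*sin(b)^2 + 12*cos(b) + 4)*sin(b)/(3*cos(b)^2 - 1)^2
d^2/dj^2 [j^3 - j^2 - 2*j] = 6*j - 2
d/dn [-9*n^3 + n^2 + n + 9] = -27*n^2 + 2*n + 1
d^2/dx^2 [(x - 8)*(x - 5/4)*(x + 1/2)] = 6*x - 35/2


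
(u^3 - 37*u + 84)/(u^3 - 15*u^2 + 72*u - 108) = (u^2 + 3*u - 28)/(u^2 - 12*u + 36)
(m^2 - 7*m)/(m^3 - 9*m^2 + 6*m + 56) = m/(m^2 - 2*m - 8)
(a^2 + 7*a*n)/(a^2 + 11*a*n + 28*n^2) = a/(a + 4*n)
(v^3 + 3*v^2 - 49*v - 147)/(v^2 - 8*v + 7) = (v^2 + 10*v + 21)/(v - 1)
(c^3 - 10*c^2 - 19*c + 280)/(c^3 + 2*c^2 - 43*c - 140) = (c - 8)/(c + 4)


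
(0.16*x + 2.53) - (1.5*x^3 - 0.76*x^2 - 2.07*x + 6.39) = -1.5*x^3 + 0.76*x^2 + 2.23*x - 3.86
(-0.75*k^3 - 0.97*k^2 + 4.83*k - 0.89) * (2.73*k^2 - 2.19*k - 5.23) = -2.0475*k^5 - 1.0056*k^4 + 19.2327*k^3 - 7.9343*k^2 - 23.3118*k + 4.6547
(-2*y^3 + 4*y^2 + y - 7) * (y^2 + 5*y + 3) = -2*y^5 - 6*y^4 + 15*y^3 + 10*y^2 - 32*y - 21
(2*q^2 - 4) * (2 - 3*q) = -6*q^3 + 4*q^2 + 12*q - 8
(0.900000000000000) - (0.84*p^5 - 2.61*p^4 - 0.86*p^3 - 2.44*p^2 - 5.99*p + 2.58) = -0.84*p^5 + 2.61*p^4 + 0.86*p^3 + 2.44*p^2 + 5.99*p - 1.68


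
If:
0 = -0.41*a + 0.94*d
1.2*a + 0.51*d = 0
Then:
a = 0.00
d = 0.00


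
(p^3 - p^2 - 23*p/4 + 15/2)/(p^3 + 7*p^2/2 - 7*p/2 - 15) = (p - 3/2)/(p + 3)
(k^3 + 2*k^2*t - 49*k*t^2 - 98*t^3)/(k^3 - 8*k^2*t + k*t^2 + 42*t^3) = (-k - 7*t)/(-k + 3*t)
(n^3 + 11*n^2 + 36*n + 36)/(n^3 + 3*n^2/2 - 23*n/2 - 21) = 2*(n + 6)/(2*n - 7)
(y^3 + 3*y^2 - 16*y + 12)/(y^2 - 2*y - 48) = (y^2 - 3*y + 2)/(y - 8)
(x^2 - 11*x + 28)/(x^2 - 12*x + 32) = (x - 7)/(x - 8)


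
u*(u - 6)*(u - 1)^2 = u^4 - 8*u^3 + 13*u^2 - 6*u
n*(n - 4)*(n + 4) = n^3 - 16*n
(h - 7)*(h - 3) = h^2 - 10*h + 21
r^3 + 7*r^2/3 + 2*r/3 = r*(r + 1/3)*(r + 2)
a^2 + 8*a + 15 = (a + 3)*(a + 5)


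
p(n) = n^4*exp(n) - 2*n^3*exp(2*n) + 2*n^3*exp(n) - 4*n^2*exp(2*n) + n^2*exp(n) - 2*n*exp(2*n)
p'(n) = n^4*exp(n) - 4*n^3*exp(2*n) + 6*n^3*exp(n) - 14*n^2*exp(2*n) + 7*n^2*exp(n) - 12*n*exp(2*n) + 2*n*exp(n) - 2*exp(2*n)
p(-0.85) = 0.01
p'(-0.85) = 0.18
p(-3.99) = 2.66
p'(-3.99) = -0.42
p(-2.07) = 0.69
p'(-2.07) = -1.16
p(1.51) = -324.85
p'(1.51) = -1145.63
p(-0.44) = 0.15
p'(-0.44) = 0.38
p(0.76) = -17.70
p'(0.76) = -77.60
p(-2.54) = 1.28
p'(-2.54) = -1.29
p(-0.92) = 0.00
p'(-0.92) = 0.10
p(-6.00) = 2.23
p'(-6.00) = 0.60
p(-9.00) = 0.64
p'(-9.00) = 0.34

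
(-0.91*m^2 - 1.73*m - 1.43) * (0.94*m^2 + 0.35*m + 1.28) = -0.8554*m^4 - 1.9447*m^3 - 3.1145*m^2 - 2.7149*m - 1.8304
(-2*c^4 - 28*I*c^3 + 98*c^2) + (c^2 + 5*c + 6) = -2*c^4 - 28*I*c^3 + 99*c^2 + 5*c + 6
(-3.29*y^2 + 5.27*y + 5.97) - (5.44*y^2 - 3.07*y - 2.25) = -8.73*y^2 + 8.34*y + 8.22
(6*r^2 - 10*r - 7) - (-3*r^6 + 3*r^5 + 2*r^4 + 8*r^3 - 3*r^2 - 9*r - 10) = 3*r^6 - 3*r^5 - 2*r^4 - 8*r^3 + 9*r^2 - r + 3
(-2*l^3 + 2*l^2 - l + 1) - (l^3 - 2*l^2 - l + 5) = -3*l^3 + 4*l^2 - 4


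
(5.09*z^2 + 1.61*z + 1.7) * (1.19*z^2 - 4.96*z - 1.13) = 6.0571*z^4 - 23.3305*z^3 - 11.7143*z^2 - 10.2513*z - 1.921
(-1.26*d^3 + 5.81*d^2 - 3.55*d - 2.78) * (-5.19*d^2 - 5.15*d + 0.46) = 6.5394*d^5 - 23.6649*d^4 - 12.0766*d^3 + 35.3833*d^2 + 12.684*d - 1.2788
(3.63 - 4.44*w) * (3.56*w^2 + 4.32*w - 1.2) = -15.8064*w^3 - 6.258*w^2 + 21.0096*w - 4.356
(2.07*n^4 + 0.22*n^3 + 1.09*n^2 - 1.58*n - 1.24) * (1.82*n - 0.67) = 3.7674*n^5 - 0.9865*n^4 + 1.8364*n^3 - 3.6059*n^2 - 1.1982*n + 0.8308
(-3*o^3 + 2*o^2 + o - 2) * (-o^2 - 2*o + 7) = 3*o^5 + 4*o^4 - 26*o^3 + 14*o^2 + 11*o - 14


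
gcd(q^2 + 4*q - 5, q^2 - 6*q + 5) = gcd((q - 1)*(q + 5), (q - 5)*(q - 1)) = q - 1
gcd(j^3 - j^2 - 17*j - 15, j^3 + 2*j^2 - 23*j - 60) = j^2 - 2*j - 15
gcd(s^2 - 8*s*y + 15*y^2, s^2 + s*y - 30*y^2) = -s + 5*y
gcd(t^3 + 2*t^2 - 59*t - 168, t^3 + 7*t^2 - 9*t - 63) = t^2 + 10*t + 21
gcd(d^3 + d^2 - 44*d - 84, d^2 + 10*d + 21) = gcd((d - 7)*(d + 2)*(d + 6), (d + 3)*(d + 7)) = 1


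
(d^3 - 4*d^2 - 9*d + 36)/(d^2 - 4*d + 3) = (d^2 - d - 12)/(d - 1)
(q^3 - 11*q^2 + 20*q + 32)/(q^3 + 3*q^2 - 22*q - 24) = (q - 8)/(q + 6)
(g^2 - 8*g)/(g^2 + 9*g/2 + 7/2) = 2*g*(g - 8)/(2*g^2 + 9*g + 7)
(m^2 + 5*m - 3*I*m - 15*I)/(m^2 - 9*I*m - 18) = (m + 5)/(m - 6*I)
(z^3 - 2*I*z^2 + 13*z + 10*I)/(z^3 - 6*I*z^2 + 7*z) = (z^2 - 3*I*z + 10)/(z*(z - 7*I))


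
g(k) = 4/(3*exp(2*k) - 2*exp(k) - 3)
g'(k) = 4*(-6*exp(2*k) + 2*exp(k))/(3*exp(2*k) - 2*exp(k) - 3)^2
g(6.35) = 0.00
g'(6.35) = -0.00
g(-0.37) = -1.36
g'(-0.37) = -0.68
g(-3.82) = -1.31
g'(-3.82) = 0.02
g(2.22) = 0.02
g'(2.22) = -0.04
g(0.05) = -2.24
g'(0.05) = -5.67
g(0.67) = 0.88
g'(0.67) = -3.67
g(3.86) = 0.00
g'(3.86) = -0.00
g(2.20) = 0.02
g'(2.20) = -0.04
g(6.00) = 0.00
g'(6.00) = 0.00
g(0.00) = -2.00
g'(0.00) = -4.00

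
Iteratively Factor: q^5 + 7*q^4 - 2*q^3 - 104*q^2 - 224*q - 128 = (q - 4)*(q^4 + 11*q^3 + 42*q^2 + 64*q + 32) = (q - 4)*(q + 1)*(q^3 + 10*q^2 + 32*q + 32) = (q - 4)*(q + 1)*(q + 2)*(q^2 + 8*q + 16) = (q - 4)*(q + 1)*(q + 2)*(q + 4)*(q + 4)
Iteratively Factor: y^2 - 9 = (y - 3)*(y + 3)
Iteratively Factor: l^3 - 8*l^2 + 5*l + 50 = (l - 5)*(l^2 - 3*l - 10) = (l - 5)^2*(l + 2)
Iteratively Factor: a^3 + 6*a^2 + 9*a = (a)*(a^2 + 6*a + 9) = a*(a + 3)*(a + 3)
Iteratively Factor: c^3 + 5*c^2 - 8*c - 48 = (c + 4)*(c^2 + c - 12) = (c - 3)*(c + 4)*(c + 4)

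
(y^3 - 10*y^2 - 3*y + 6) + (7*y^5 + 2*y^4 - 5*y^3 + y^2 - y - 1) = 7*y^5 + 2*y^4 - 4*y^3 - 9*y^2 - 4*y + 5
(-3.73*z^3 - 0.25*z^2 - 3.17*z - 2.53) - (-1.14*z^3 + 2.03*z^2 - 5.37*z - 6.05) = -2.59*z^3 - 2.28*z^2 + 2.2*z + 3.52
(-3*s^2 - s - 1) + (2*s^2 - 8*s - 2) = -s^2 - 9*s - 3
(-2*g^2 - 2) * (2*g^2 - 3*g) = -4*g^4 + 6*g^3 - 4*g^2 + 6*g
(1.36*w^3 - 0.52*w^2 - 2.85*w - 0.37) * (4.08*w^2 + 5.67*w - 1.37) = 5.5488*w^5 + 5.5896*w^4 - 16.4396*w^3 - 16.9567*w^2 + 1.8066*w + 0.5069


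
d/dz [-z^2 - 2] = -2*z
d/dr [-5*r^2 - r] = -10*r - 1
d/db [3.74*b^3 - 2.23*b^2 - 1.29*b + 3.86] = 11.22*b^2 - 4.46*b - 1.29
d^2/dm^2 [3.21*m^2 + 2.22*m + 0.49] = 6.42000000000000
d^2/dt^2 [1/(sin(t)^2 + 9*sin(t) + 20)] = (-4*sin(t)^4 - 27*sin(t)^3 + 5*sin(t)^2 + 234*sin(t) + 122)/(sin(t)^2 + 9*sin(t) + 20)^3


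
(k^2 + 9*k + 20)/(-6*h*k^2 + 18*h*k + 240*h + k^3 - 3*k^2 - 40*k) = (-k - 4)/(6*h*k - 48*h - k^2 + 8*k)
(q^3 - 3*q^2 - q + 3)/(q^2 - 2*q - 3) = q - 1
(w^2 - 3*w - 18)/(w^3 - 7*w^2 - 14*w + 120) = (w + 3)/(w^2 - w - 20)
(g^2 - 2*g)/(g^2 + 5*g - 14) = g/(g + 7)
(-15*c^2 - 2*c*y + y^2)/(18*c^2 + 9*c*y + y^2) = (-5*c + y)/(6*c + y)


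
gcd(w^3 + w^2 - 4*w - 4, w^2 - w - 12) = 1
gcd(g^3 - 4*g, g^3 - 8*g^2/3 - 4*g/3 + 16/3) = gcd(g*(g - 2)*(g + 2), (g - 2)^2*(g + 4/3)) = g - 2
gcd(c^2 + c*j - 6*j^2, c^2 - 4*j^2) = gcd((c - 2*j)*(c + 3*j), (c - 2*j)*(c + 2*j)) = c - 2*j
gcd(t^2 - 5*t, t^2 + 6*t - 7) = 1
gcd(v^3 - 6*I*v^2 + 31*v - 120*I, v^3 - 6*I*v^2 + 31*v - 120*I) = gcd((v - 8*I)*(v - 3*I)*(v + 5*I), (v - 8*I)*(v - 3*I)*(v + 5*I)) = v^3 - 6*I*v^2 + 31*v - 120*I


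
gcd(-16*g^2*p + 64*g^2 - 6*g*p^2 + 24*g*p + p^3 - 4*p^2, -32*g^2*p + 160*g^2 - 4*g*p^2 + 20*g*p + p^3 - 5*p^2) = -8*g + p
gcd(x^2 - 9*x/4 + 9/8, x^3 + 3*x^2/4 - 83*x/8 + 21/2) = x - 3/2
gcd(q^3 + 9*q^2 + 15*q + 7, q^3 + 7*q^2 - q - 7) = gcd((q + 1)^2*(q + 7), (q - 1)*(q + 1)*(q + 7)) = q^2 + 8*q + 7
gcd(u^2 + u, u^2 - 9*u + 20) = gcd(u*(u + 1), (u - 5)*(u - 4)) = 1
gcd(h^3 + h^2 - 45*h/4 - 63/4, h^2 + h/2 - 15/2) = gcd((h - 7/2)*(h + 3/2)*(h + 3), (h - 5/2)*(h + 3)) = h + 3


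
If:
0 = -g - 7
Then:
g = -7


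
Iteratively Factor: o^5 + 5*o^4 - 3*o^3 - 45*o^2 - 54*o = (o - 3)*(o^4 + 8*o^3 + 21*o^2 + 18*o) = (o - 3)*(o + 3)*(o^3 + 5*o^2 + 6*o) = o*(o - 3)*(o + 3)*(o^2 + 5*o + 6) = o*(o - 3)*(o + 3)^2*(o + 2)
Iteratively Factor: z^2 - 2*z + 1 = (z - 1)*(z - 1)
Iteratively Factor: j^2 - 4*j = (j)*(j - 4)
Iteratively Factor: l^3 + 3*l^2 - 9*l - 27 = (l + 3)*(l^2 - 9) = (l + 3)^2*(l - 3)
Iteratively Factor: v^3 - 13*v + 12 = (v - 3)*(v^2 + 3*v - 4) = (v - 3)*(v - 1)*(v + 4)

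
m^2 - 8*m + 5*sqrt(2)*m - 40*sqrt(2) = (m - 8)*(m + 5*sqrt(2))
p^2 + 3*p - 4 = (p - 1)*(p + 4)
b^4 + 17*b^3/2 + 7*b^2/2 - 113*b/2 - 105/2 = (b - 5/2)*(b + 1)*(b + 3)*(b + 7)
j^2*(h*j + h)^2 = h^2*j^4 + 2*h^2*j^3 + h^2*j^2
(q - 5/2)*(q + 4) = q^2 + 3*q/2 - 10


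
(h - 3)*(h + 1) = h^2 - 2*h - 3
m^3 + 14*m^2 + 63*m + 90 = (m + 3)*(m + 5)*(m + 6)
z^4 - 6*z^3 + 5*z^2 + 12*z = z*(z - 4)*(z - 3)*(z + 1)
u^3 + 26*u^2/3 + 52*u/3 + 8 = (u + 2/3)*(u + 2)*(u + 6)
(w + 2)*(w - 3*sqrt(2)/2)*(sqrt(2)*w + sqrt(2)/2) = sqrt(2)*w^3 - 3*w^2 + 5*sqrt(2)*w^2/2 - 15*w/2 + sqrt(2)*w - 3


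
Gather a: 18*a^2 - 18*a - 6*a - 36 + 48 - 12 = 18*a^2 - 24*a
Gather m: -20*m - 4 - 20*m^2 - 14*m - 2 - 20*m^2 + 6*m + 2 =-40*m^2 - 28*m - 4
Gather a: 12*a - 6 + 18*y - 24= 12*a + 18*y - 30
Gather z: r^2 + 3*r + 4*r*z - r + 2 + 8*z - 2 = r^2 + 2*r + z*(4*r + 8)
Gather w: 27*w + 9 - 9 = 27*w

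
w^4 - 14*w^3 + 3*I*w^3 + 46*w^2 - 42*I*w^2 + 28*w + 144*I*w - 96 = (w - 8)*(w - 6)*(w + I)*(w + 2*I)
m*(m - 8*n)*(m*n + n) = m^3*n - 8*m^2*n^2 + m^2*n - 8*m*n^2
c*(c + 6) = c^2 + 6*c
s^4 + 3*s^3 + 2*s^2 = s^2*(s + 1)*(s + 2)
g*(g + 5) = g^2 + 5*g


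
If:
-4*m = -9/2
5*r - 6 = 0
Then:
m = 9/8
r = 6/5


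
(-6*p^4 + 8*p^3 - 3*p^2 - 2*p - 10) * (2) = -12*p^4 + 16*p^3 - 6*p^2 - 4*p - 20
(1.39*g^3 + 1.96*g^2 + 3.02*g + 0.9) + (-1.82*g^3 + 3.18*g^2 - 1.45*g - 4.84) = -0.43*g^3 + 5.14*g^2 + 1.57*g - 3.94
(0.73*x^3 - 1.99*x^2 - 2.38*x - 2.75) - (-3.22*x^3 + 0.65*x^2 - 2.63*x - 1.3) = 3.95*x^3 - 2.64*x^2 + 0.25*x - 1.45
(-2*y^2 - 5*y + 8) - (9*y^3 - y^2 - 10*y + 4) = -9*y^3 - y^2 + 5*y + 4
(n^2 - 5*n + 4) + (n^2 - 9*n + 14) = 2*n^2 - 14*n + 18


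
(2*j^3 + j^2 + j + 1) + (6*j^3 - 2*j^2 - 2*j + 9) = 8*j^3 - j^2 - j + 10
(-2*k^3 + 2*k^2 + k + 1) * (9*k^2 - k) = -18*k^5 + 20*k^4 + 7*k^3 + 8*k^2 - k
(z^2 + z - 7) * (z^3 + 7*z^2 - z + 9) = z^5 + 8*z^4 - z^3 - 41*z^2 + 16*z - 63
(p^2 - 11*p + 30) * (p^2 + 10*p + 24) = p^4 - p^3 - 56*p^2 + 36*p + 720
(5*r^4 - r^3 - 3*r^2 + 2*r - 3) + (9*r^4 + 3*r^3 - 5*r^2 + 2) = 14*r^4 + 2*r^3 - 8*r^2 + 2*r - 1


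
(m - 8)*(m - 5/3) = m^2 - 29*m/3 + 40/3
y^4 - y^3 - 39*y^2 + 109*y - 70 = (y - 5)*(y - 2)*(y - 1)*(y + 7)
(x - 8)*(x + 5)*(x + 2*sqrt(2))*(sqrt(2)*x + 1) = sqrt(2)*x^4 - 3*sqrt(2)*x^3 + 5*x^3 - 38*sqrt(2)*x^2 - 15*x^2 - 200*x - 6*sqrt(2)*x - 80*sqrt(2)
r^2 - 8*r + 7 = (r - 7)*(r - 1)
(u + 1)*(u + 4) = u^2 + 5*u + 4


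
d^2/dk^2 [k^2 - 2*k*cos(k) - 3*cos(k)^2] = 2*k*cos(k) - 12*sin(k)^2 + 4*sin(k) + 8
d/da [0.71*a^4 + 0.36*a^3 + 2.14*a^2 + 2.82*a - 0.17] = 2.84*a^3 + 1.08*a^2 + 4.28*a + 2.82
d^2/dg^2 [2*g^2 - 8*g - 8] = 4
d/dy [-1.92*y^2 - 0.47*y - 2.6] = -3.84*y - 0.47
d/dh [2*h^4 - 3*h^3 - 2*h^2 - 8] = h*(8*h^2 - 9*h - 4)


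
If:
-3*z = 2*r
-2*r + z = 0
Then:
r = 0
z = 0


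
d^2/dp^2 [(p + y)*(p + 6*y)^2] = 6*p + 26*y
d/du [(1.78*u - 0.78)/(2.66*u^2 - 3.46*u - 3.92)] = (-4.7348*u^2 + 4.1496*u - 9.6764)/(7.0756*u^4 - 18.4072*u^3 - 8.8828*u^2 + 27.1264*u + 15.3664)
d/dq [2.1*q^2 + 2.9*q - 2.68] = 4.2*q + 2.9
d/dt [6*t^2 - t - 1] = 12*t - 1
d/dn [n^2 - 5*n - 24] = 2*n - 5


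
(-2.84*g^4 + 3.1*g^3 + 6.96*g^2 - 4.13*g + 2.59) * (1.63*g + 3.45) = -4.6292*g^5 - 4.745*g^4 + 22.0398*g^3 + 17.2801*g^2 - 10.0268*g + 8.9355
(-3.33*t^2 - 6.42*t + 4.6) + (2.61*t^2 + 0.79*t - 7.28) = -0.72*t^2 - 5.63*t - 2.68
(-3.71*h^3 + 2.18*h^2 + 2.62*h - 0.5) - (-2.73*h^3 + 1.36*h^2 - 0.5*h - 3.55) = -0.98*h^3 + 0.82*h^2 + 3.12*h + 3.05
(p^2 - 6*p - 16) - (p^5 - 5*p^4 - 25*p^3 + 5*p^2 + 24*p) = -p^5 + 5*p^4 + 25*p^3 - 4*p^2 - 30*p - 16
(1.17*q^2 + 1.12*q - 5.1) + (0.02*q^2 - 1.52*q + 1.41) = 1.19*q^2 - 0.4*q - 3.69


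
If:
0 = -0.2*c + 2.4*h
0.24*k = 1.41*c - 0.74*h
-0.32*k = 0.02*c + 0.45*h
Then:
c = 0.00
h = 0.00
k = 0.00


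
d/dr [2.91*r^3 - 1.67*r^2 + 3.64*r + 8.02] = 8.73*r^2 - 3.34*r + 3.64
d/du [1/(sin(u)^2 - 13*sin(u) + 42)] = (13 - 2*sin(u))*cos(u)/(sin(u)^2 - 13*sin(u) + 42)^2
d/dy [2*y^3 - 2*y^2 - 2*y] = 6*y^2 - 4*y - 2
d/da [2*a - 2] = 2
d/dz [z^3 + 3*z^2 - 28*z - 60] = 3*z^2 + 6*z - 28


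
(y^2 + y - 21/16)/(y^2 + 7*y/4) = (y - 3/4)/y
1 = 1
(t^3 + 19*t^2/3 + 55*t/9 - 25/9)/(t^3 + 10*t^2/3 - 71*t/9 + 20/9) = (3*t + 5)/(3*t - 4)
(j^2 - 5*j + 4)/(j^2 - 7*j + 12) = (j - 1)/(j - 3)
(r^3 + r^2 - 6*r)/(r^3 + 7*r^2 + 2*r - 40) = r*(r + 3)/(r^2 + 9*r + 20)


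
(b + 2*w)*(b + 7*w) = b^2 + 9*b*w + 14*w^2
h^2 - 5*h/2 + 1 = (h - 2)*(h - 1/2)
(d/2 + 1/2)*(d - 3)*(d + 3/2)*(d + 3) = d^4/2 + 5*d^3/4 - 15*d^2/4 - 45*d/4 - 27/4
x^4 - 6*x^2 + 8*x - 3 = (x - 1)^3*(x + 3)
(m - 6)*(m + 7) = m^2 + m - 42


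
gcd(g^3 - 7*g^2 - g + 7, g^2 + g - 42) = 1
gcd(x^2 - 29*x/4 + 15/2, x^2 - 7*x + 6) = x - 6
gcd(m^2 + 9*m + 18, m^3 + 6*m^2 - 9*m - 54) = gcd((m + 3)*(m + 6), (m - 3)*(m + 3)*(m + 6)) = m^2 + 9*m + 18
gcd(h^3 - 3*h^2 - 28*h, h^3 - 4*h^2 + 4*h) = h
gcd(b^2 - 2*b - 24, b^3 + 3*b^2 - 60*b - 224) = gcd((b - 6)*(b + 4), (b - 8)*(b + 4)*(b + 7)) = b + 4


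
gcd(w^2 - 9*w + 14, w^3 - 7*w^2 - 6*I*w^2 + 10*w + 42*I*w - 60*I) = w - 2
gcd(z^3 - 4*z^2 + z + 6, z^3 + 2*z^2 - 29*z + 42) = z^2 - 5*z + 6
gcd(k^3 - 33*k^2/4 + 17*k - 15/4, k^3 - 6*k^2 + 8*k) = 1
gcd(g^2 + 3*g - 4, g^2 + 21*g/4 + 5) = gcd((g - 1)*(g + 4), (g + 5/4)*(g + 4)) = g + 4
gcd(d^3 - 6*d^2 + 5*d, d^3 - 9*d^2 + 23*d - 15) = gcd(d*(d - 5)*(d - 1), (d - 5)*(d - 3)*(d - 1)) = d^2 - 6*d + 5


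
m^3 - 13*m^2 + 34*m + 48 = (m - 8)*(m - 6)*(m + 1)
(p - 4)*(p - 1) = p^2 - 5*p + 4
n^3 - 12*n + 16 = (n - 2)^2*(n + 4)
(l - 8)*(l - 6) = l^2 - 14*l + 48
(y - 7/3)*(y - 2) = y^2 - 13*y/3 + 14/3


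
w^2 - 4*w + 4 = (w - 2)^2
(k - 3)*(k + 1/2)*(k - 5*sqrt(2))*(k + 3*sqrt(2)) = k^4 - 2*sqrt(2)*k^3 - 5*k^3/2 - 63*k^2/2 + 5*sqrt(2)*k^2 + 3*sqrt(2)*k + 75*k + 45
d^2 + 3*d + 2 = (d + 1)*(d + 2)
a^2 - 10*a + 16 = (a - 8)*(a - 2)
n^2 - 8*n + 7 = (n - 7)*(n - 1)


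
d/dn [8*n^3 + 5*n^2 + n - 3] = 24*n^2 + 10*n + 1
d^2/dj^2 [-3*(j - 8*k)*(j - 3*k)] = -6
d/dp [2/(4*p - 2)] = -2/(2*p - 1)^2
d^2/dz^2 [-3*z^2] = -6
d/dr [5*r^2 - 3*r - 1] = 10*r - 3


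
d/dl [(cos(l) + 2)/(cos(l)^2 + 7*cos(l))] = (sin(l) + 14*sin(l)/cos(l)^2 + 4*tan(l))/(cos(l) + 7)^2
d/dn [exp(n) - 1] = exp(n)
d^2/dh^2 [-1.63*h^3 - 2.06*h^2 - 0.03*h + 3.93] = -9.78*h - 4.12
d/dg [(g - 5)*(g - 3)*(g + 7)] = 3*g^2 - 2*g - 41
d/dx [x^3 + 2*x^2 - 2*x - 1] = 3*x^2 + 4*x - 2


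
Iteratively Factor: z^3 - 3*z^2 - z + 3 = (z - 1)*(z^2 - 2*z - 3) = (z - 1)*(z + 1)*(z - 3)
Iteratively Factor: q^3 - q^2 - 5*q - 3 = (q - 3)*(q^2 + 2*q + 1) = (q - 3)*(q + 1)*(q + 1)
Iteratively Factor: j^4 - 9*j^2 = (j)*(j^3 - 9*j) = j*(j + 3)*(j^2 - 3*j) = j*(j - 3)*(j + 3)*(j)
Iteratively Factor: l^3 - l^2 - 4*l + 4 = (l - 1)*(l^2 - 4) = (l - 1)*(l + 2)*(l - 2)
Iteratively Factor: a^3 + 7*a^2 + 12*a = (a + 4)*(a^2 + 3*a) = a*(a + 4)*(a + 3)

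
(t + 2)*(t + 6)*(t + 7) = t^3 + 15*t^2 + 68*t + 84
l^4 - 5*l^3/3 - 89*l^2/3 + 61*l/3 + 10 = (l - 6)*(l - 1)*(l + 1/3)*(l + 5)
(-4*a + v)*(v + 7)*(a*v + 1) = -4*a^2*v^2 - 28*a^2*v + a*v^3 + 7*a*v^2 - 4*a*v - 28*a + v^2 + 7*v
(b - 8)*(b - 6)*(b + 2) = b^3 - 12*b^2 + 20*b + 96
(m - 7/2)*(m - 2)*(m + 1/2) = m^3 - 5*m^2 + 17*m/4 + 7/2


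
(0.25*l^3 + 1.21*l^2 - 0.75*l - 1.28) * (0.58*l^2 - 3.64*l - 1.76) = 0.145*l^5 - 0.2082*l^4 - 5.2794*l^3 - 0.142*l^2 + 5.9792*l + 2.2528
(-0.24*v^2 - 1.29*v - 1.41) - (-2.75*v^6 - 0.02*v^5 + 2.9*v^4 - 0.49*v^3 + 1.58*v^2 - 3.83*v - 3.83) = 2.75*v^6 + 0.02*v^5 - 2.9*v^4 + 0.49*v^3 - 1.82*v^2 + 2.54*v + 2.42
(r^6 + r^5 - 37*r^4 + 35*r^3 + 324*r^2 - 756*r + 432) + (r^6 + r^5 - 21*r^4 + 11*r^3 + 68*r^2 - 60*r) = 2*r^6 + 2*r^5 - 58*r^4 + 46*r^3 + 392*r^2 - 816*r + 432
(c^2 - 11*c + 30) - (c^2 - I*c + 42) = -11*c + I*c - 12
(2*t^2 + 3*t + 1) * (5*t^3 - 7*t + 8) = 10*t^5 + 15*t^4 - 9*t^3 - 5*t^2 + 17*t + 8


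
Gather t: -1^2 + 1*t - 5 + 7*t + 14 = 8*t + 8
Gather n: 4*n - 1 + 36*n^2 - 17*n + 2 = 36*n^2 - 13*n + 1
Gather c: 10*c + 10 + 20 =10*c + 30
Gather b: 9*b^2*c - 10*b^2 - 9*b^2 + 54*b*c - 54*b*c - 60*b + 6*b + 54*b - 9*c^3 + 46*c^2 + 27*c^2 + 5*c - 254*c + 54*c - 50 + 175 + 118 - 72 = b^2*(9*c - 19) - 9*c^3 + 73*c^2 - 195*c + 171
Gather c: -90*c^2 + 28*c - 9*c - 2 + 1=-90*c^2 + 19*c - 1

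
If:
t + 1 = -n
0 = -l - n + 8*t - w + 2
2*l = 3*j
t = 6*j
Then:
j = 2*w/105 - 2/35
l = w/35 - 3/35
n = -4*w/35 - 23/35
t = 4*w/35 - 12/35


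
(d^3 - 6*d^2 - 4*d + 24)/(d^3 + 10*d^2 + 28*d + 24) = (d^2 - 8*d + 12)/(d^2 + 8*d + 12)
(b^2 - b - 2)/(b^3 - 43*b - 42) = (b - 2)/(b^2 - b - 42)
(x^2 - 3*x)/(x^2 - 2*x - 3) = x/(x + 1)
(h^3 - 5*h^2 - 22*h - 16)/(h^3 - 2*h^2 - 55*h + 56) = (h^2 + 3*h + 2)/(h^2 + 6*h - 7)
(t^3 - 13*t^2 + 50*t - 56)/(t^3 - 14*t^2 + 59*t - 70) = (t - 4)/(t - 5)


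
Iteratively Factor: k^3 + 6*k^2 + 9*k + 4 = (k + 4)*(k^2 + 2*k + 1) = (k + 1)*(k + 4)*(k + 1)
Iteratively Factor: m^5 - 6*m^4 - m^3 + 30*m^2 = (m)*(m^4 - 6*m^3 - m^2 + 30*m) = m^2*(m^3 - 6*m^2 - m + 30) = m^2*(m - 3)*(m^2 - 3*m - 10) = m^2*(m - 3)*(m + 2)*(m - 5)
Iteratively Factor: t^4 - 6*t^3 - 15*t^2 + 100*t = (t - 5)*(t^3 - t^2 - 20*t) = (t - 5)^2*(t^2 + 4*t) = (t - 5)^2*(t + 4)*(t)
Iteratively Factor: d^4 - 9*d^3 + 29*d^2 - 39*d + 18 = (d - 1)*(d^3 - 8*d^2 + 21*d - 18) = (d - 3)*(d - 1)*(d^2 - 5*d + 6) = (d - 3)*(d - 2)*(d - 1)*(d - 3)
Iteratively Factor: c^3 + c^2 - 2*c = (c - 1)*(c^2 + 2*c) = (c - 1)*(c + 2)*(c)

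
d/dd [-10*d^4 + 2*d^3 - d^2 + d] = -40*d^3 + 6*d^2 - 2*d + 1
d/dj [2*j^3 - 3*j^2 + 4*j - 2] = 6*j^2 - 6*j + 4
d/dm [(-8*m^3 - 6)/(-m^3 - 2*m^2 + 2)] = 2*m*(8*m^3 - 33*m - 12)/(m^6 + 4*m^5 + 4*m^4 - 4*m^3 - 8*m^2 + 4)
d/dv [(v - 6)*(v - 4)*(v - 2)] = 3*v^2 - 24*v + 44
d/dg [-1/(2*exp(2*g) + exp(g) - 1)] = (4*exp(g) + 1)*exp(g)/(2*exp(2*g) + exp(g) - 1)^2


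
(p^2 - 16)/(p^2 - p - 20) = (p - 4)/(p - 5)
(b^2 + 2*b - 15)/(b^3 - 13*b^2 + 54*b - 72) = (b + 5)/(b^2 - 10*b + 24)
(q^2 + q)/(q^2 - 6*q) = (q + 1)/(q - 6)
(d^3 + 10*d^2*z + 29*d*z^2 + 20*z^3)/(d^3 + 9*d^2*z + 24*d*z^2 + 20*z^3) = (d^2 + 5*d*z + 4*z^2)/(d^2 + 4*d*z + 4*z^2)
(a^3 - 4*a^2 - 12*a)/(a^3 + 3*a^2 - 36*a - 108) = a*(a + 2)/(a^2 + 9*a + 18)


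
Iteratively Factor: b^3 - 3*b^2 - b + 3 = (b - 3)*(b^2 - 1) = (b - 3)*(b - 1)*(b + 1)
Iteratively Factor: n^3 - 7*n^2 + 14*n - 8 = (n - 2)*(n^2 - 5*n + 4) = (n - 2)*(n - 1)*(n - 4)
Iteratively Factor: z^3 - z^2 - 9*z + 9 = (z - 1)*(z^2 - 9) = (z - 1)*(z + 3)*(z - 3)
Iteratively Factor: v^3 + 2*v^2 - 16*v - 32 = (v - 4)*(v^2 + 6*v + 8) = (v - 4)*(v + 2)*(v + 4)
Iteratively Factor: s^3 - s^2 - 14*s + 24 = (s - 3)*(s^2 + 2*s - 8) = (s - 3)*(s + 4)*(s - 2)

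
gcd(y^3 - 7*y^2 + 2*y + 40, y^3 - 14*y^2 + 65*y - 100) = y^2 - 9*y + 20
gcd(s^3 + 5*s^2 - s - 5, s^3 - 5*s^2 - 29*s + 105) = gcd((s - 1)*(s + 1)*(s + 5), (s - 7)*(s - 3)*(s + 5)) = s + 5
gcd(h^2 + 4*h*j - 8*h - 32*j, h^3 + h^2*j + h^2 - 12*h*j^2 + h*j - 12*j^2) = h + 4*j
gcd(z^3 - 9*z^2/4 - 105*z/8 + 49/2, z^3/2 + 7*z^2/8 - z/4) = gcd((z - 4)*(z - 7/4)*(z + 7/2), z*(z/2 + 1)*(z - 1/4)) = 1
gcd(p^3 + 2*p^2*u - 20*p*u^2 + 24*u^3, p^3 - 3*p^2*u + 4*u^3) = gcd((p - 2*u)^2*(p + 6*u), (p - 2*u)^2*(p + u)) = p^2 - 4*p*u + 4*u^2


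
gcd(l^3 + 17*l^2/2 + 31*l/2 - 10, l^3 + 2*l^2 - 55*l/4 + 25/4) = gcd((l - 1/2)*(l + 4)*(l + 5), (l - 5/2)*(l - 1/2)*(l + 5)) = l^2 + 9*l/2 - 5/2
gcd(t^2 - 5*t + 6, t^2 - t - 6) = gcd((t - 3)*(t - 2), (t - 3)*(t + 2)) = t - 3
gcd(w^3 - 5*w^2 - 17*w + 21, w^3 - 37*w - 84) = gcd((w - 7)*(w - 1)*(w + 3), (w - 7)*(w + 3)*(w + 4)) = w^2 - 4*w - 21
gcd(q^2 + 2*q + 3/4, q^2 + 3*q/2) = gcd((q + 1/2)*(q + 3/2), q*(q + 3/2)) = q + 3/2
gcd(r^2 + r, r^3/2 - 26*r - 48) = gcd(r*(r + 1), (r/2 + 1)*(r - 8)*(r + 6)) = 1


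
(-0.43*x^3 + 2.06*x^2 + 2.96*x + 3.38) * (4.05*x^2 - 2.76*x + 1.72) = -1.7415*x^5 + 9.5298*x^4 + 5.5628*x^3 + 9.0626*x^2 - 4.2376*x + 5.8136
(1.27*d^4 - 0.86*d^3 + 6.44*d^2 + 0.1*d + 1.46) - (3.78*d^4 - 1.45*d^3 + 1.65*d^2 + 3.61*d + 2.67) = -2.51*d^4 + 0.59*d^3 + 4.79*d^2 - 3.51*d - 1.21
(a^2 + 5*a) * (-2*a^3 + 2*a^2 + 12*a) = -2*a^5 - 8*a^4 + 22*a^3 + 60*a^2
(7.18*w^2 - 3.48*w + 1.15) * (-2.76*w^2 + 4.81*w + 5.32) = -19.8168*w^4 + 44.1406*w^3 + 18.2848*w^2 - 12.9821*w + 6.118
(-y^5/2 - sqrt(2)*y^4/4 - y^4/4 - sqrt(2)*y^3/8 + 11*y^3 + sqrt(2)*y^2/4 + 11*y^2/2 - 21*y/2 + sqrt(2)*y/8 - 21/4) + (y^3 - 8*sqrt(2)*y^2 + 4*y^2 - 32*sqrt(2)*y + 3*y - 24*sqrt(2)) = -y^5/2 - sqrt(2)*y^4/4 - y^4/4 - sqrt(2)*y^3/8 + 12*y^3 - 31*sqrt(2)*y^2/4 + 19*y^2/2 - 255*sqrt(2)*y/8 - 15*y/2 - 24*sqrt(2) - 21/4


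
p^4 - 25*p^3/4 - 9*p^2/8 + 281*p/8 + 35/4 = (p - 5)*(p - 7/2)*(p + 1/4)*(p + 2)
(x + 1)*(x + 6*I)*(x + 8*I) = x^3 + x^2 + 14*I*x^2 - 48*x + 14*I*x - 48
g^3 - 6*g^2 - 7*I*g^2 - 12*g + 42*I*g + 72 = (g - 6)*(g - 4*I)*(g - 3*I)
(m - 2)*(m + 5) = m^2 + 3*m - 10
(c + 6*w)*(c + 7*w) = c^2 + 13*c*w + 42*w^2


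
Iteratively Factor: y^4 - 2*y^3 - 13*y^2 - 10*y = (y + 2)*(y^3 - 4*y^2 - 5*y) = (y - 5)*(y + 2)*(y^2 + y) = (y - 5)*(y + 1)*(y + 2)*(y)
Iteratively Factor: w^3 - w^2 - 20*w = (w)*(w^2 - w - 20) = w*(w - 5)*(w + 4)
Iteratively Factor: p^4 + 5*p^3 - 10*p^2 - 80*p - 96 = (p + 3)*(p^3 + 2*p^2 - 16*p - 32) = (p + 3)*(p + 4)*(p^2 - 2*p - 8) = (p - 4)*(p + 3)*(p + 4)*(p + 2)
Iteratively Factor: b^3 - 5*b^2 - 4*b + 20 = (b + 2)*(b^2 - 7*b + 10) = (b - 5)*(b + 2)*(b - 2)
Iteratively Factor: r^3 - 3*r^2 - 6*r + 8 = (r - 1)*(r^2 - 2*r - 8) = (r - 4)*(r - 1)*(r + 2)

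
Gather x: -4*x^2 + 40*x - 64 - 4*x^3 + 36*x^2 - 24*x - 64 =-4*x^3 + 32*x^2 + 16*x - 128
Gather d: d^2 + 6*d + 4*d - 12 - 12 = d^2 + 10*d - 24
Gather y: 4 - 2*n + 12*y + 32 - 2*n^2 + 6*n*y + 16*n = -2*n^2 + 14*n + y*(6*n + 12) + 36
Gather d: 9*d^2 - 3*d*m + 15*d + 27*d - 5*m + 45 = 9*d^2 + d*(42 - 3*m) - 5*m + 45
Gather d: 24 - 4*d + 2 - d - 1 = 25 - 5*d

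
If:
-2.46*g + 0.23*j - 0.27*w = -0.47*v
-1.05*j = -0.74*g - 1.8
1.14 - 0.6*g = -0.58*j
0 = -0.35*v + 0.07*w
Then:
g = 11.16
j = 9.58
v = -28.69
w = -143.47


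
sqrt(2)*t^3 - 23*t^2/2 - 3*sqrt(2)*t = t*(t - 6*sqrt(2))*(sqrt(2)*t + 1/2)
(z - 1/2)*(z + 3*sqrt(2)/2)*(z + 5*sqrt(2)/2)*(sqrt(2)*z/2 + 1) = sqrt(2)*z^4/2 - sqrt(2)*z^3/4 + 5*z^3 - 5*z^2/2 + 31*sqrt(2)*z^2/4 - 31*sqrt(2)*z/8 + 15*z/2 - 15/4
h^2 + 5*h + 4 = (h + 1)*(h + 4)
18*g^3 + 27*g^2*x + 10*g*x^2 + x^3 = (g + x)*(3*g + x)*(6*g + x)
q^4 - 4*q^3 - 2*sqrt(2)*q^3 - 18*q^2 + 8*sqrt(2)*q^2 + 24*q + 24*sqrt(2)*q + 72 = (q - 6)*(q + 2)*(q - 3*sqrt(2))*(q + sqrt(2))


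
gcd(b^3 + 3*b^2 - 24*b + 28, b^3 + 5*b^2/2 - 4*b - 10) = b - 2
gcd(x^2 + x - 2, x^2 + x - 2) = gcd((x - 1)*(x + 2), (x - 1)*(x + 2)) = x^2 + x - 2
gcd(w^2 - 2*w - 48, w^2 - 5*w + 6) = 1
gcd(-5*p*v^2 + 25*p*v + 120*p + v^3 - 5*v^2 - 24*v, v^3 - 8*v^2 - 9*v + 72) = v^2 - 5*v - 24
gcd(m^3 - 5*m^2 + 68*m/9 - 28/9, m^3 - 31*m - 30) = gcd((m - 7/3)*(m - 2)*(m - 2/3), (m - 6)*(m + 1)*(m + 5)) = 1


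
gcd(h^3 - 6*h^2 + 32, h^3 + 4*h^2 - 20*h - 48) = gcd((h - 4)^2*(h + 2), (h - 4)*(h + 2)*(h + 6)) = h^2 - 2*h - 8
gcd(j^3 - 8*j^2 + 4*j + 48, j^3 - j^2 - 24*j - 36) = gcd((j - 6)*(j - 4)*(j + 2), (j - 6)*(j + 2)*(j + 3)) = j^2 - 4*j - 12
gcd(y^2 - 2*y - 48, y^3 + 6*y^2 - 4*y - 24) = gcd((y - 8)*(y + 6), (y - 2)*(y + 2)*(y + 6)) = y + 6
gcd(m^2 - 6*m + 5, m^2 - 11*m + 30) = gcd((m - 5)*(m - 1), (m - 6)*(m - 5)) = m - 5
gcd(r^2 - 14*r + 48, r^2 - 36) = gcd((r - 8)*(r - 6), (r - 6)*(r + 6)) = r - 6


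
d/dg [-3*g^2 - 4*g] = -6*g - 4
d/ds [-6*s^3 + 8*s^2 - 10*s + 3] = -18*s^2 + 16*s - 10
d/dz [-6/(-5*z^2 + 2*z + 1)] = 12*(1 - 5*z)/(-5*z^2 + 2*z + 1)^2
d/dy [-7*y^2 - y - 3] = -14*y - 1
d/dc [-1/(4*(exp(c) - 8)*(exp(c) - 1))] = (2*exp(c) - 9)/(16*(exp(c) - 8)^2*sinh(c/2)^2)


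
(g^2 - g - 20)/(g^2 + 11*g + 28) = (g - 5)/(g + 7)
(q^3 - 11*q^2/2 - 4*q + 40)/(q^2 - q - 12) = (q^2 - 3*q/2 - 10)/(q + 3)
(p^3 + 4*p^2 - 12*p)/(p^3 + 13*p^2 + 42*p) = (p - 2)/(p + 7)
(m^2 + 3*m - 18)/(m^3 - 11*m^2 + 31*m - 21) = (m + 6)/(m^2 - 8*m + 7)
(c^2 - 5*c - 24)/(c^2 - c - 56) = (c + 3)/(c + 7)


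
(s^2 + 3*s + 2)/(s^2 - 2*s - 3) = (s + 2)/(s - 3)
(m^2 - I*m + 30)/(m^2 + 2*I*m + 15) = (m - 6*I)/(m - 3*I)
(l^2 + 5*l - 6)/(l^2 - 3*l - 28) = (-l^2 - 5*l + 6)/(-l^2 + 3*l + 28)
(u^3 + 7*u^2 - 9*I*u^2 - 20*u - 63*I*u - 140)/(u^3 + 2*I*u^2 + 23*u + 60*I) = (u^2 + u*(7 - 4*I) - 28*I)/(u^2 + 7*I*u - 12)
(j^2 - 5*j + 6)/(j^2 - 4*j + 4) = (j - 3)/(j - 2)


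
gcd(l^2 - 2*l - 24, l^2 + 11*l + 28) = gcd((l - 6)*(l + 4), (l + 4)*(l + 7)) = l + 4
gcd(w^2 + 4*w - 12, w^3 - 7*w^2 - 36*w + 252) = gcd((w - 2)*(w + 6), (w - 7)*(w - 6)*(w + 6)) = w + 6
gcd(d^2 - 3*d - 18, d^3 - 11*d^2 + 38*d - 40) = 1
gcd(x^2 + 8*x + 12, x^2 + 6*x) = x + 6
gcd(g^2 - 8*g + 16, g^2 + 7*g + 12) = 1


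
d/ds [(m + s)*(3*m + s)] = 4*m + 2*s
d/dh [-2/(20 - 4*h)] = -1/(2*(h - 5)^2)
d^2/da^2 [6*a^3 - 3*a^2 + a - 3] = 36*a - 6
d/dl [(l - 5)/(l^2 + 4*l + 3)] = (l^2 + 4*l - 2*(l - 5)*(l + 2) + 3)/(l^2 + 4*l + 3)^2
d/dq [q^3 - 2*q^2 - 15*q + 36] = 3*q^2 - 4*q - 15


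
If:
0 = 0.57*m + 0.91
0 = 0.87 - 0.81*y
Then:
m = -1.60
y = 1.07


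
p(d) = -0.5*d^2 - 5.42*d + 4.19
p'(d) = -1.0*d - 5.42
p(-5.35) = 18.88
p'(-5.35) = -0.07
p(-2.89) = 15.68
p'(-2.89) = -2.53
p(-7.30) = 17.11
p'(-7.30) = 1.88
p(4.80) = -33.35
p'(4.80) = -10.22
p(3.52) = -21.08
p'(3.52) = -8.94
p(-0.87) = 8.53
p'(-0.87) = -4.55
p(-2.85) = 15.58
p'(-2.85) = -2.57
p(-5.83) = 18.79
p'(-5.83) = 0.41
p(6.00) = -46.33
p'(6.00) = -11.42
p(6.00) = -46.33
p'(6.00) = -11.42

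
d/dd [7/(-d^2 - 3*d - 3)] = 7*(2*d + 3)/(d^2 + 3*d + 3)^2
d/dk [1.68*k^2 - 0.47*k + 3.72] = 3.36*k - 0.47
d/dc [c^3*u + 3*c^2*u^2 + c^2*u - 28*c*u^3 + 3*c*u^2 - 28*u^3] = u*(3*c^2 + 6*c*u + 2*c - 28*u^2 + 3*u)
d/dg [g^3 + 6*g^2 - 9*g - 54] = 3*g^2 + 12*g - 9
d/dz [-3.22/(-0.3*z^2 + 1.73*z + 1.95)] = (5.5706 - 1.932*z)/(-0.3*z^2 + 1.73*z + 1.95)^2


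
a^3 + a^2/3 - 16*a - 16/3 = (a - 4)*(a + 1/3)*(a + 4)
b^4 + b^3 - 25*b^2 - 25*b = b*(b - 5)*(b + 1)*(b + 5)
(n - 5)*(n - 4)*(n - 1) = n^3 - 10*n^2 + 29*n - 20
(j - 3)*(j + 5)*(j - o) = j^3 - j^2*o + 2*j^2 - 2*j*o - 15*j + 15*o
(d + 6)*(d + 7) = d^2 + 13*d + 42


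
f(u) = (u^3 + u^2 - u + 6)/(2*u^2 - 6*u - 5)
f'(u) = (6 - 4*u)*(u^3 + u^2 - u + 6)/(2*u^2 - 6*u - 5)^2 + (3*u^2 + 2*u - 1)/(2*u^2 - 6*u - 5)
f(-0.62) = -13.24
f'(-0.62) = 221.68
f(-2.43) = -0.00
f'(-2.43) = 0.55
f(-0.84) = 4.79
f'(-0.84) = 30.51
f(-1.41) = 0.89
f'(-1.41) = 1.68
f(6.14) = 8.02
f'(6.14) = -0.73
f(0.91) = -0.76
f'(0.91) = -0.17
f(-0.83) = 5.12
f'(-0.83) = 34.68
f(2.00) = -1.78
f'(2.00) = -2.06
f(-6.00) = -1.63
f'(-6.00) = 0.45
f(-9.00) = -3.00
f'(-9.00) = 0.46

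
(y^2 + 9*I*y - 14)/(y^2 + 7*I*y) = (y + 2*I)/y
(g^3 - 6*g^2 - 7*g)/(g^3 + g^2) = (g - 7)/g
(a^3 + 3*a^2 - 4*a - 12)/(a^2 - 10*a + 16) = (a^2 + 5*a + 6)/(a - 8)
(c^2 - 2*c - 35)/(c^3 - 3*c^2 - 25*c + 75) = (c - 7)/(c^2 - 8*c + 15)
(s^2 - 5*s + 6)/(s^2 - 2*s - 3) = (s - 2)/(s + 1)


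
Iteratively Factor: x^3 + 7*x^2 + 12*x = (x)*(x^2 + 7*x + 12) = x*(x + 4)*(x + 3)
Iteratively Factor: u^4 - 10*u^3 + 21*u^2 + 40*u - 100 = (u - 5)*(u^3 - 5*u^2 - 4*u + 20) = (u - 5)*(u - 2)*(u^2 - 3*u - 10) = (u - 5)*(u - 2)*(u + 2)*(u - 5)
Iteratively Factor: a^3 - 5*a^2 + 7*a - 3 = (a - 1)*(a^2 - 4*a + 3) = (a - 3)*(a - 1)*(a - 1)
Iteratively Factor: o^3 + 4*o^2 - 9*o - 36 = (o + 4)*(o^2 - 9) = (o - 3)*(o + 4)*(o + 3)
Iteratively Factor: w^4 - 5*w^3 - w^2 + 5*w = (w + 1)*(w^3 - 6*w^2 + 5*w) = (w - 5)*(w + 1)*(w^2 - w) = (w - 5)*(w - 1)*(w + 1)*(w)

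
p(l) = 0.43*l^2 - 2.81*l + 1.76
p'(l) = 0.86*l - 2.81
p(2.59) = -2.63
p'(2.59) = -0.58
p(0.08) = 1.54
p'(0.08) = -2.74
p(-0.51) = 3.30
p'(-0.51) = -3.25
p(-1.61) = 7.40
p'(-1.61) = -4.19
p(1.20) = -0.99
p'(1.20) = -1.78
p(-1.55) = 7.15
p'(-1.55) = -4.14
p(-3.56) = 17.21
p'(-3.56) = -5.87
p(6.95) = 3.00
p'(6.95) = 3.17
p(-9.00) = 61.88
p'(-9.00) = -10.55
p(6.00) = 0.38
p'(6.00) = 2.35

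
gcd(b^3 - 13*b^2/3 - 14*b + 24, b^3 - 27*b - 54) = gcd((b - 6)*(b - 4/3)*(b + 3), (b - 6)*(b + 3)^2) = b^2 - 3*b - 18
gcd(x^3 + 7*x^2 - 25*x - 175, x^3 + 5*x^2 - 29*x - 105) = x^2 + 2*x - 35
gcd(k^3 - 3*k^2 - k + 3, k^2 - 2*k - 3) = k^2 - 2*k - 3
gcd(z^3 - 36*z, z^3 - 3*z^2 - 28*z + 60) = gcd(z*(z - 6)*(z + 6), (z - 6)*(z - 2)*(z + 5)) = z - 6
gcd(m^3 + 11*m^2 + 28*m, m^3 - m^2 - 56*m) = m^2 + 7*m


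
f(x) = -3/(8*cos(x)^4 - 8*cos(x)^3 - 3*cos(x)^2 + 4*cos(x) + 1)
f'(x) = -3*(32*sin(x)*cos(x)^3 - 24*sin(x)*cos(x)^2 - 6*sin(x)*cos(x) + 4*sin(x))/(8*cos(x)^4 - 8*cos(x)^3 - 3*cos(x)^2 + 4*cos(x) + 1)^2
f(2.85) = -0.37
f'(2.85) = 0.52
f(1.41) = -1.95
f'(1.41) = -3.21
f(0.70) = -2.05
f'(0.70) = 0.28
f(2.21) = -11.64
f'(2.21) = 281.06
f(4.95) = -1.77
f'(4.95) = 1.70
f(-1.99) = 8.19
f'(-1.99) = 6.30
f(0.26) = -1.65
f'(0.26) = -1.09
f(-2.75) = -0.44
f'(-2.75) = -0.87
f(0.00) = -1.50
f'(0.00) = 0.00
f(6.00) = -1.67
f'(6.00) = 1.16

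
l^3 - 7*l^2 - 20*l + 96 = (l - 8)*(l - 3)*(l + 4)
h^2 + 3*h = h*(h + 3)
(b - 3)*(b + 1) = b^2 - 2*b - 3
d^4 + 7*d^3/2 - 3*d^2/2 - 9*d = d*(d - 3/2)*(d + 2)*(d + 3)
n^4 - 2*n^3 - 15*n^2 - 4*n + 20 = (n - 5)*(n - 1)*(n + 2)^2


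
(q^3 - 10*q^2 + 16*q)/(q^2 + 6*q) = (q^2 - 10*q + 16)/(q + 6)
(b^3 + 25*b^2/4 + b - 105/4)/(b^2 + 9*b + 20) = (4*b^2 + 5*b - 21)/(4*(b + 4))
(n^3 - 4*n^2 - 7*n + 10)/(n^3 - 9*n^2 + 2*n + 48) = (n^2 - 6*n + 5)/(n^2 - 11*n + 24)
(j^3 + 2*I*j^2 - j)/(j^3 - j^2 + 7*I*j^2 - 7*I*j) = (j^2 + 2*I*j - 1)/(j^2 - j + 7*I*j - 7*I)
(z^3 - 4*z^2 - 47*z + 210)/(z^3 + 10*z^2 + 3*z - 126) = (z^2 - 11*z + 30)/(z^2 + 3*z - 18)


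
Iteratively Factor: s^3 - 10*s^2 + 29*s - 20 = (s - 4)*(s^2 - 6*s + 5) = (s - 4)*(s - 1)*(s - 5)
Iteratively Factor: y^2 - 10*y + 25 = (y - 5)*(y - 5)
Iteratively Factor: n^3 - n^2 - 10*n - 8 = (n + 2)*(n^2 - 3*n - 4) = (n - 4)*(n + 2)*(n + 1)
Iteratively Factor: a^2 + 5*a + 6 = (a + 3)*(a + 2)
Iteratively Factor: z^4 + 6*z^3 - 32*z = (z + 4)*(z^3 + 2*z^2 - 8*z) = (z - 2)*(z + 4)*(z^2 + 4*z) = z*(z - 2)*(z + 4)*(z + 4)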